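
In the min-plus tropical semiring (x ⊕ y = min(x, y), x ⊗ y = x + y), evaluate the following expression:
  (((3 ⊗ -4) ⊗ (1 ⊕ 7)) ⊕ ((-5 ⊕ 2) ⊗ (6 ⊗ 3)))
(((3 ⊗ -4) ⊗ (1 ⊕ 7)) ⊕ ((-5 ⊕ 2) ⊗ (6 ⊗ 3))) = 0

Expand innermost to outermost. Recall ⊕ takes the minimum of its arguments and ⊗ takes their sum. Working out the expression (((3 ⊗ -4) ⊗ (1 ⊕ 7)) ⊕ ((-5 ⊕ 2) ⊗ (6 ⊗ 3))) gives 0.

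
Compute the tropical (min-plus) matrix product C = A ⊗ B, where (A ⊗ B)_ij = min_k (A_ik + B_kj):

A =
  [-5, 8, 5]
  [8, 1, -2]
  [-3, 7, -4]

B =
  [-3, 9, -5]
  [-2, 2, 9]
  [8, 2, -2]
A ⊗ B =
  [-8, 4, -10]
  [-1, 0, -4]
  [-6, -2, -8]

Apply the min-plus product entry-by-entry:
  C[0][0] = min over k of (A[0][0] + B[0][0] = -5 + -3 = -8, A[0][1] + B[1][0] = 8 + -2 = 6, A[0][2] + B[2][0] = 5 + 8 = 13) = -8 (attained at k = 0)
  C[0][1] = min over k of (A[0][0] + B[0][1] = -5 + 9 = 4, A[0][1] + B[1][1] = 8 + 2 = 10, A[0][2] + B[2][1] = 5 + 2 = 7) = 4 (attained at k = 0)
  C[0][2] = min over k of (A[0][0] + B[0][2] = -5 + -5 = -10, A[0][1] + B[1][2] = 8 + 9 = 17, A[0][2] + B[2][2] = 5 + -2 = 3) = -10 (attained at k = 0)
  C[1][0] = min over k of (A[1][0] + B[0][0] = 8 + -3 = 5, A[1][1] + B[1][0] = 1 + -2 = -1, A[1][2] + B[2][0] = -2 + 8 = 6) = -1 (attained at k = 1)
  C[1][1] = min over k of (A[1][0] + B[0][1] = 8 + 9 = 17, A[1][1] + B[1][1] = 1 + 2 = 3, A[1][2] + B[2][1] = -2 + 2 = 0) = 0 (attained at k = 2)
  C[1][2] = min over k of (A[1][0] + B[0][2] = 8 + -5 = 3, A[1][1] + B[1][2] = 1 + 9 = 10, A[1][2] + B[2][2] = -2 + -2 = -4) = -4 (attained at k = 2)
  C[2][0] = min over k of (A[2][0] + B[0][0] = -3 + -3 = -6, A[2][1] + B[1][0] = 7 + -2 = 5, A[2][2] + B[2][0] = -4 + 8 = 4) = -6 (attained at k = 0)
  C[2][1] = min over k of (A[2][0] + B[0][1] = -3 + 9 = 6, A[2][1] + B[1][1] = 7 + 2 = 9, A[2][2] + B[2][1] = -4 + 2 = -2) = -2 (attained at k = 2)
  C[2][2] = min over k of (A[2][0] + B[0][2] = -3 + -5 = -8, A[2][1] + B[1][2] = 7 + 9 = 16, A[2][2] + B[2][2] = -4 + -2 = -6) = -8 (attained at k = 0)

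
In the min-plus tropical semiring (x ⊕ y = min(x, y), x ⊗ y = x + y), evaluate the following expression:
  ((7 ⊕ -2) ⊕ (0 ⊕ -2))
((7 ⊕ -2) ⊕ (0 ⊕ -2)) = -2

Expand innermost to outermost. Recall ⊕ takes the minimum of its arguments and ⊗ takes their sum. Working out the expression ((7 ⊕ -2) ⊕ (0 ⊕ -2)) gives -2.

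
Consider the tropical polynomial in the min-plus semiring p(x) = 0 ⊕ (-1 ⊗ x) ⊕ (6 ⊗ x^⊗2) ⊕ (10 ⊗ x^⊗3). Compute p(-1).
p(-1) = -2

A tropical monomial a ⊗ x^⊗i evaluates to a + i · x. Evaluating each term at x = -1:
  Term 0 contributes 0 + 0 · -1 = 0
  Term 1 contributes -1 + 1 · -1 = -2
  Term 2 contributes 6 + 2 · -1 = 4
  Term 3 contributes 10 + 3 · -1 = 7
p(-1) = ⊕ of these = min[0, -2, 4, 7] = -2.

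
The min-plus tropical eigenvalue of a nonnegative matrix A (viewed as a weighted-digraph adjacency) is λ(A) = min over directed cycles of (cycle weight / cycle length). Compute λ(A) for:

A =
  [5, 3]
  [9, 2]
λ(A) = 2

Enumerate directed cycles and compute their means (weight / length). Sample:
  cycle 0 → 0: weight = 5, length = 1, mean = 5/1 ≈ 5.000
  cycle 1 → 1: weight = 2, length = 1, mean = 2/1 ≈ 2.000
  cycle 0 → 1 → 0: weight = 12, length = 2, mean = 12/2 ≈ 6.000
  cycle 1 → 0 → 1: weight = 12, length = 2, mean = 12/2 ≈ 6.000
Minimum mean = 2.000, attained e.g. along the cycle 1 → 1 with weight 2 and length 1. So λ(A) = 2/1 = 2.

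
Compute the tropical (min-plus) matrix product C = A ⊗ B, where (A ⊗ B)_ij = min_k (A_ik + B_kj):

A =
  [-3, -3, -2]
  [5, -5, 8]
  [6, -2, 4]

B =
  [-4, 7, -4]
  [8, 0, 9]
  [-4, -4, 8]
A ⊗ B =
  [-7, -6, -7]
  [1, -5, 1]
  [0, -2, 2]

Apply the min-plus product entry-by-entry:
  C[0][0] = min over k of (A[0][0] + B[0][0] = -3 + -4 = -7, A[0][1] + B[1][0] = -3 + 8 = 5, A[0][2] + B[2][0] = -2 + -4 = -6) = -7 (attained at k = 0)
  C[0][1] = min over k of (A[0][0] + B[0][1] = -3 + 7 = 4, A[0][1] + B[1][1] = -3 + 0 = -3, A[0][2] + B[2][1] = -2 + -4 = -6) = -6 (attained at k = 2)
  C[0][2] = min over k of (A[0][0] + B[0][2] = -3 + -4 = -7, A[0][1] + B[1][2] = -3 + 9 = 6, A[0][2] + B[2][2] = -2 + 8 = 6) = -7 (attained at k = 0)
  C[1][0] = min over k of (A[1][0] + B[0][0] = 5 + -4 = 1, A[1][1] + B[1][0] = -5 + 8 = 3, A[1][2] + B[2][0] = 8 + -4 = 4) = 1 (attained at k = 0)
  C[1][1] = min over k of (A[1][0] + B[0][1] = 5 + 7 = 12, A[1][1] + B[1][1] = -5 + 0 = -5, A[1][2] + B[2][1] = 8 + -4 = 4) = -5 (attained at k = 1)
  C[1][2] = min over k of (A[1][0] + B[0][2] = 5 + -4 = 1, A[1][1] + B[1][2] = -5 + 9 = 4, A[1][2] + B[2][2] = 8 + 8 = 16) = 1 (attained at k = 0)
  C[2][0] = min over k of (A[2][0] + B[0][0] = 6 + -4 = 2, A[2][1] + B[1][0] = -2 + 8 = 6, A[2][2] + B[2][0] = 4 + -4 = 0) = 0 (attained at k = 2)
  C[2][1] = min over k of (A[2][0] + B[0][1] = 6 + 7 = 13, A[2][1] + B[1][1] = -2 + 0 = -2, A[2][2] + B[2][1] = 4 + -4 = 0) = -2 (attained at k = 1)
  C[2][2] = min over k of (A[2][0] + B[0][2] = 6 + -4 = 2, A[2][1] + B[1][2] = -2 + 9 = 7, A[2][2] + B[2][2] = 4 + 8 = 12) = 2 (attained at k = 0)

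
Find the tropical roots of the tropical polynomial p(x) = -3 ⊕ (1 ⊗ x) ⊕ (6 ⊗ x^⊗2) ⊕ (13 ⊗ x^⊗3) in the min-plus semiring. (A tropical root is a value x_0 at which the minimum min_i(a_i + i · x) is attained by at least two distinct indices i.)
Roots: {-7, -5, -4}

Each tropical root is a break point of the lower envelope of the lines y = a_i + i · x (there are 4 lines, with slopes 0, 1, ..., 3). Only the lines that attain the minimum somewhere contribute to roots; other lines are dominated. Here the surviving (envelope) indices are i = 3, i = 2, i = 1, i = 0.
Intersections between consecutive envelope lines give the roots: for adjacent envelope indices i < j the intersection is x = (a_i − a_j) / (j − i). Reading off the sorted break points: {-7, -5, -4}.
Verification: at each break x_0, at least two indices attain the minimum of min_i(a_i + i · x_0).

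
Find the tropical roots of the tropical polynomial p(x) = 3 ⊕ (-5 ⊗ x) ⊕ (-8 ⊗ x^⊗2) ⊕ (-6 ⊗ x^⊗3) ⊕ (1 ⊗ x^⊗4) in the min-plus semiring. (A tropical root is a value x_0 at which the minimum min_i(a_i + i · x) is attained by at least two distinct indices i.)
Roots: {-7, -2, 3, 8}

Each tropical root is a break point of the lower envelope of the lines y = a_i + i · x (there are 5 lines, with slopes 0, 1, ..., 4). Only the lines that attain the minimum somewhere contribute to roots; other lines are dominated. Here the surviving (envelope) indices are i = 4, i = 3, i = 2, i = 1, i = 0.
Intersections between consecutive envelope lines give the roots: for adjacent envelope indices i < j the intersection is x = (a_i − a_j) / (j − i). Reading off the sorted break points: {-7, -2, 3, 8}.
Verification: at each break x_0, at least two indices attain the minimum of min_i(a_i + i · x_0).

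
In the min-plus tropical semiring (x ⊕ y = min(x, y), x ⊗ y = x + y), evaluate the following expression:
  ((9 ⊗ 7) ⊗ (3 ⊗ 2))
((9 ⊗ 7) ⊗ (3 ⊗ 2)) = 21

Expand innermost to outermost. Recall ⊕ takes the minimum of its arguments and ⊗ takes their sum. Working out the expression ((9 ⊗ 7) ⊗ (3 ⊗ 2)) gives 21.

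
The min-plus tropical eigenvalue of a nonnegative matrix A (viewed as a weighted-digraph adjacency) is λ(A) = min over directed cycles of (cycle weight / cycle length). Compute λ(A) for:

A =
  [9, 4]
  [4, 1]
λ(A) = 1

Enumerate directed cycles and compute their means (weight / length). Sample:
  cycle 0 → 0: weight = 9, length = 1, mean = 9/1 ≈ 9.000
  cycle 1 → 1: weight = 1, length = 1, mean = 1/1 ≈ 1.000
  cycle 0 → 1 → 0: weight = 8, length = 2, mean = 8/2 ≈ 4.000
  cycle 1 → 0 → 1: weight = 8, length = 2, mean = 8/2 ≈ 4.000
Minimum mean = 1.000, attained e.g. along the cycle 1 → 1 with weight 1 and length 1. So λ(A) = 1/1 = 1.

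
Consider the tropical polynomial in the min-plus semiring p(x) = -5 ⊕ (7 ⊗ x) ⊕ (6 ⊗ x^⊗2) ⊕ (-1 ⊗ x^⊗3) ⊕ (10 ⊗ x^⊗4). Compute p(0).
p(0) = -5

A tropical monomial a ⊗ x^⊗i evaluates to a + i · x. Evaluating each term at x = 0:
  Term 0 contributes -5 + 0 · 0 = -5
  Term 1 contributes 7 + 1 · 0 = 7
  Term 2 contributes 6 + 2 · 0 = 6
  Term 3 contributes -1 + 3 · 0 = -1
  Term 4 contributes 10 + 4 · 0 = 10
p(0) = ⊕ of these = min[-5, 7, 6, -1, 10] = -5.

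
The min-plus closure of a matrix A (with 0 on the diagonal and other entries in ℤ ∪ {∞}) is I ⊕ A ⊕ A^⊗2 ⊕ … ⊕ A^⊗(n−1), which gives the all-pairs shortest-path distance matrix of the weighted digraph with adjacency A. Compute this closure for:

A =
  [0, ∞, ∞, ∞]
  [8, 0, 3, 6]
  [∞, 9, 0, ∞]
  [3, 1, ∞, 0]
Closure =
  [0, ∞, ∞, ∞]
  [8, 0, 3, 6]
  [17, 9, 0, 15]
  [3, 1, 4, 0]

This is the Floyd-Warshall all-pairs shortest-path computation. For each intermediate vertex k = 0, 1, …, 3, update dist[i][j] ← min(dist[i][j], dist[i][k] + dist[k][j]). The final matrix gives, for each (i, j), the minimum total weight of any directed path from i to j (possibly empty when i = j).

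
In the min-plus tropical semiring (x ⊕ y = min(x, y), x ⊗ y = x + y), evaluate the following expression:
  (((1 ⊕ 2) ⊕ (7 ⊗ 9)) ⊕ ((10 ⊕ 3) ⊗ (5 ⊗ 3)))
(((1 ⊕ 2) ⊕ (7 ⊗ 9)) ⊕ ((10 ⊕ 3) ⊗ (5 ⊗ 3))) = 1

Expand innermost to outermost. Recall ⊕ takes the minimum of its arguments and ⊗ takes their sum. Working out the expression (((1 ⊕ 2) ⊕ (7 ⊗ 9)) ⊕ ((10 ⊕ 3) ⊗ (5 ⊗ 3))) gives 1.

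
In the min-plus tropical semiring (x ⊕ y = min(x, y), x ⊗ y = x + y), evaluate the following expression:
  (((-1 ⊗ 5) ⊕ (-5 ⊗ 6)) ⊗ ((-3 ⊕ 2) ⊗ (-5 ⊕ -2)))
(((-1 ⊗ 5) ⊕ (-5 ⊗ 6)) ⊗ ((-3 ⊕ 2) ⊗ (-5 ⊕ -2))) = -7

Expand innermost to outermost. Recall ⊕ takes the minimum of its arguments and ⊗ takes their sum. Working out the expression (((-1 ⊗ 5) ⊕ (-5 ⊗ 6)) ⊗ ((-3 ⊕ 2) ⊗ (-5 ⊕ -2))) gives -7.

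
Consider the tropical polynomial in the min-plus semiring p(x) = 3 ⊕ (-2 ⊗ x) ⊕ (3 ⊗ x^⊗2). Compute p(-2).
p(-2) = -4

A tropical monomial a ⊗ x^⊗i evaluates to a + i · x. Evaluating each term at x = -2:
  Term 0 contributes 3 + 0 · -2 = 3
  Term 1 contributes -2 + 1 · -2 = -4
  Term 2 contributes 3 + 2 · -2 = -1
p(-2) = ⊕ of these = min[3, -4, -1] = -4.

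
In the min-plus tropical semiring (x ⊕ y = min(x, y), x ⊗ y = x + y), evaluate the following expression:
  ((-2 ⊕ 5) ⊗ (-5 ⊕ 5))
((-2 ⊕ 5) ⊗ (-5 ⊕ 5)) = -7

Expand innermost to outermost. Recall ⊕ takes the minimum of its arguments and ⊗ takes their sum. Working out the expression ((-2 ⊕ 5) ⊗ (-5 ⊕ 5)) gives -7.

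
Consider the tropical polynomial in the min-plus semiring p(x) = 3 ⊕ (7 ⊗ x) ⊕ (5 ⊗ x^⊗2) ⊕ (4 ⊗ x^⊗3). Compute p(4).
p(4) = 3

A tropical monomial a ⊗ x^⊗i evaluates to a + i · x. Evaluating each term at x = 4:
  Term 0 contributes 3 + 0 · 4 = 3
  Term 1 contributes 7 + 1 · 4 = 11
  Term 2 contributes 5 + 2 · 4 = 13
  Term 3 contributes 4 + 3 · 4 = 16
p(4) = ⊕ of these = min[3, 11, 13, 16] = 3.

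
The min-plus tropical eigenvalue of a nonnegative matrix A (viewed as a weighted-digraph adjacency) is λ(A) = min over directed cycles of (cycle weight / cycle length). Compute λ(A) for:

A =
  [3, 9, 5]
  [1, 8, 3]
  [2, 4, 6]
λ(A) = 3

Enumerate directed cycles and compute their means (weight / length). Sample:
  cycle 0 → 0: weight = 3, length = 1, mean = 3/1 ≈ 3.000
  cycle 1 → 1: weight = 8, length = 1, mean = 8/1 ≈ 8.000
  cycle 2 → 2: weight = 6, length = 1, mean = 6/1 ≈ 6.000
  cycle 0 → 1 → 0: weight = 10, length = 2, mean = 10/2 ≈ 5.000
  cycle 0 → 2 → 0: weight = 7, length = 2, mean = 7/2 ≈ 3.500
  cycle 1 → 0 → 1: weight = 10, length = 2, mean = 10/2 ≈ 5.000
Minimum mean = 3.000, attained e.g. along the cycle 0 → 0 with weight 3 and length 1. So λ(A) = 3/1 = 3.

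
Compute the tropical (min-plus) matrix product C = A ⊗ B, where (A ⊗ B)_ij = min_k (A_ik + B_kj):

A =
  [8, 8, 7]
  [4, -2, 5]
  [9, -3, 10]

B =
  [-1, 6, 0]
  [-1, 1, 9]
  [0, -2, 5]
A ⊗ B =
  [7, 5, 8]
  [-3, -1, 4]
  [-4, -2, 6]

Apply the min-plus product entry-by-entry:
  C[0][0] = min over k of (A[0][0] + B[0][0] = 8 + -1 = 7, A[0][1] + B[1][0] = 8 + -1 = 7, A[0][2] + B[2][0] = 7 + 0 = 7) = 7 (attained at k = 0)
  C[0][1] = min over k of (A[0][0] + B[0][1] = 8 + 6 = 14, A[0][1] + B[1][1] = 8 + 1 = 9, A[0][2] + B[2][1] = 7 + -2 = 5) = 5 (attained at k = 2)
  C[0][2] = min over k of (A[0][0] + B[0][2] = 8 + 0 = 8, A[0][1] + B[1][2] = 8 + 9 = 17, A[0][2] + B[2][2] = 7 + 5 = 12) = 8 (attained at k = 0)
  C[1][0] = min over k of (A[1][0] + B[0][0] = 4 + -1 = 3, A[1][1] + B[1][0] = -2 + -1 = -3, A[1][2] + B[2][0] = 5 + 0 = 5) = -3 (attained at k = 1)
  C[1][1] = min over k of (A[1][0] + B[0][1] = 4 + 6 = 10, A[1][1] + B[1][1] = -2 + 1 = -1, A[1][2] + B[2][1] = 5 + -2 = 3) = -1 (attained at k = 1)
  C[1][2] = min over k of (A[1][0] + B[0][2] = 4 + 0 = 4, A[1][1] + B[1][2] = -2 + 9 = 7, A[1][2] + B[2][2] = 5 + 5 = 10) = 4 (attained at k = 0)
  C[2][0] = min over k of (A[2][0] + B[0][0] = 9 + -1 = 8, A[2][1] + B[1][0] = -3 + -1 = -4, A[2][2] + B[2][0] = 10 + 0 = 10) = -4 (attained at k = 1)
  C[2][1] = min over k of (A[2][0] + B[0][1] = 9 + 6 = 15, A[2][1] + B[1][1] = -3 + 1 = -2, A[2][2] + B[2][1] = 10 + -2 = 8) = -2 (attained at k = 1)
  C[2][2] = min over k of (A[2][0] + B[0][2] = 9 + 0 = 9, A[2][1] + B[1][2] = -3 + 9 = 6, A[2][2] + B[2][2] = 10 + 5 = 15) = 6 (attained at k = 1)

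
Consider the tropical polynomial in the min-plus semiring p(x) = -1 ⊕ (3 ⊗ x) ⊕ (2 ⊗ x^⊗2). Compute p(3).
p(3) = -1

A tropical monomial a ⊗ x^⊗i evaluates to a + i · x. Evaluating each term at x = 3:
  Term 0 contributes -1 + 0 · 3 = -1
  Term 1 contributes 3 + 1 · 3 = 6
  Term 2 contributes 2 + 2 · 3 = 8
p(3) = ⊕ of these = min[-1, 6, 8] = -1.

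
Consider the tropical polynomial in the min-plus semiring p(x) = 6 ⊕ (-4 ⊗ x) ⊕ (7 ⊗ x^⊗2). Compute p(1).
p(1) = -3

A tropical monomial a ⊗ x^⊗i evaluates to a + i · x. Evaluating each term at x = 1:
  Term 0 contributes 6 + 0 · 1 = 6
  Term 1 contributes -4 + 1 · 1 = -3
  Term 2 contributes 7 + 2 · 1 = 9
p(1) = ⊕ of these = min[6, -3, 9] = -3.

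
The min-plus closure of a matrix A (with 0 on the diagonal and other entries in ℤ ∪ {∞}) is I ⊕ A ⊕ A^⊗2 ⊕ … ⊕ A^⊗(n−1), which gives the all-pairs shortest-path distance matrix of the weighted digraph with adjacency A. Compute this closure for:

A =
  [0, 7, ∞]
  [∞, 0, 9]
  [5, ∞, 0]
Closure =
  [0, 7, 16]
  [14, 0, 9]
  [5, 12, 0]

This is the Floyd-Warshall all-pairs shortest-path computation. For each intermediate vertex k = 0, 1, …, 2, update dist[i][j] ← min(dist[i][j], dist[i][k] + dist[k][j]). The final matrix gives, for each (i, j), the minimum total weight of any directed path from i to j (possibly empty when i = j).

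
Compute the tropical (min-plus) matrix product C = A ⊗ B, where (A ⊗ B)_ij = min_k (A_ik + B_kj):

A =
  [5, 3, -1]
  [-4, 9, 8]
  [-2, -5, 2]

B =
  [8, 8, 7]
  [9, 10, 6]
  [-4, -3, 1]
A ⊗ B =
  [-5, -4, 0]
  [4, 4, 3]
  [-2, -1, 1]

Apply the min-plus product entry-by-entry:
  C[0][0] = min over k of (A[0][0] + B[0][0] = 5 + 8 = 13, A[0][1] + B[1][0] = 3 + 9 = 12, A[0][2] + B[2][0] = -1 + -4 = -5) = -5 (attained at k = 2)
  C[0][1] = min over k of (A[0][0] + B[0][1] = 5 + 8 = 13, A[0][1] + B[1][1] = 3 + 10 = 13, A[0][2] + B[2][1] = -1 + -3 = -4) = -4 (attained at k = 2)
  C[0][2] = min over k of (A[0][0] + B[0][2] = 5 + 7 = 12, A[0][1] + B[1][2] = 3 + 6 = 9, A[0][2] + B[2][2] = -1 + 1 = 0) = 0 (attained at k = 2)
  C[1][0] = min over k of (A[1][0] + B[0][0] = -4 + 8 = 4, A[1][1] + B[1][0] = 9 + 9 = 18, A[1][2] + B[2][0] = 8 + -4 = 4) = 4 (attained at k = 0)
  C[1][1] = min over k of (A[1][0] + B[0][1] = -4 + 8 = 4, A[1][1] + B[1][1] = 9 + 10 = 19, A[1][2] + B[2][1] = 8 + -3 = 5) = 4 (attained at k = 0)
  C[1][2] = min over k of (A[1][0] + B[0][2] = -4 + 7 = 3, A[1][1] + B[1][2] = 9 + 6 = 15, A[1][2] + B[2][2] = 8 + 1 = 9) = 3 (attained at k = 0)
  C[2][0] = min over k of (A[2][0] + B[0][0] = -2 + 8 = 6, A[2][1] + B[1][0] = -5 + 9 = 4, A[2][2] + B[2][0] = 2 + -4 = -2) = -2 (attained at k = 2)
  C[2][1] = min over k of (A[2][0] + B[0][1] = -2 + 8 = 6, A[2][1] + B[1][1] = -5 + 10 = 5, A[2][2] + B[2][1] = 2 + -3 = -1) = -1 (attained at k = 2)
  C[2][2] = min over k of (A[2][0] + B[0][2] = -2 + 7 = 5, A[2][1] + B[1][2] = -5 + 6 = 1, A[2][2] + B[2][2] = 2 + 1 = 3) = 1 (attained at k = 1)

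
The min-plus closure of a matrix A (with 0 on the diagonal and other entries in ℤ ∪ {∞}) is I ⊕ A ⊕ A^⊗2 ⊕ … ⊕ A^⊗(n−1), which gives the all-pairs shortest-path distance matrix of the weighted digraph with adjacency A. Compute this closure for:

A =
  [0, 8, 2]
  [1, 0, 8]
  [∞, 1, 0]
Closure =
  [0, 3, 2]
  [1, 0, 3]
  [2, 1, 0]

This is the Floyd-Warshall all-pairs shortest-path computation. For each intermediate vertex k = 0, 1, …, 2, update dist[i][j] ← min(dist[i][j], dist[i][k] + dist[k][j]). The final matrix gives, for each (i, j), the minimum total weight of any directed path from i to j (possibly empty when i = j).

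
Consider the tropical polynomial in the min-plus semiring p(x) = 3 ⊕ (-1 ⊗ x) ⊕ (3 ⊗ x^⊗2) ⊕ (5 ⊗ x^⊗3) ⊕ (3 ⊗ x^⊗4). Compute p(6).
p(6) = 3

A tropical monomial a ⊗ x^⊗i evaluates to a + i · x. Evaluating each term at x = 6:
  Term 0 contributes 3 + 0 · 6 = 3
  Term 1 contributes -1 + 1 · 6 = 5
  Term 2 contributes 3 + 2 · 6 = 15
  Term 3 contributes 5 + 3 · 6 = 23
  Term 4 contributes 3 + 4 · 6 = 27
p(6) = ⊕ of these = min[3, 5, 15, 23, 27] = 3.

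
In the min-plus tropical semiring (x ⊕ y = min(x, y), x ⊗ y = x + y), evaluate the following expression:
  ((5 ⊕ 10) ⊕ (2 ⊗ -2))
((5 ⊕ 10) ⊕ (2 ⊗ -2)) = 0

Expand innermost to outermost. Recall ⊕ takes the minimum of its arguments and ⊗ takes their sum. Working out the expression ((5 ⊕ 10) ⊕ (2 ⊗ -2)) gives 0.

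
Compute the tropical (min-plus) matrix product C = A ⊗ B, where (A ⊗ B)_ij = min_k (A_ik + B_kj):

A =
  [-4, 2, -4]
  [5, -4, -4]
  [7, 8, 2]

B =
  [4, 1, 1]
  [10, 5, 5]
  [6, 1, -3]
A ⊗ B =
  [0, -3, -7]
  [2, -3, -7]
  [8, 3, -1]

Apply the min-plus product entry-by-entry:
  C[0][0] = min over k of (A[0][0] + B[0][0] = -4 + 4 = 0, A[0][1] + B[1][0] = 2 + 10 = 12, A[0][2] + B[2][0] = -4 + 6 = 2) = 0 (attained at k = 0)
  C[0][1] = min over k of (A[0][0] + B[0][1] = -4 + 1 = -3, A[0][1] + B[1][1] = 2 + 5 = 7, A[0][2] + B[2][1] = -4 + 1 = -3) = -3 (attained at k = 0)
  C[0][2] = min over k of (A[0][0] + B[0][2] = -4 + 1 = -3, A[0][1] + B[1][2] = 2 + 5 = 7, A[0][2] + B[2][2] = -4 + -3 = -7) = -7 (attained at k = 2)
  C[1][0] = min over k of (A[1][0] + B[0][0] = 5 + 4 = 9, A[1][1] + B[1][0] = -4 + 10 = 6, A[1][2] + B[2][0] = -4 + 6 = 2) = 2 (attained at k = 2)
  C[1][1] = min over k of (A[1][0] + B[0][1] = 5 + 1 = 6, A[1][1] + B[1][1] = -4 + 5 = 1, A[1][2] + B[2][1] = -4 + 1 = -3) = -3 (attained at k = 2)
  C[1][2] = min over k of (A[1][0] + B[0][2] = 5 + 1 = 6, A[1][1] + B[1][2] = -4 + 5 = 1, A[1][2] + B[2][2] = -4 + -3 = -7) = -7 (attained at k = 2)
  C[2][0] = min over k of (A[2][0] + B[0][0] = 7 + 4 = 11, A[2][1] + B[1][0] = 8 + 10 = 18, A[2][2] + B[2][0] = 2 + 6 = 8) = 8 (attained at k = 2)
  C[2][1] = min over k of (A[2][0] + B[0][1] = 7 + 1 = 8, A[2][1] + B[1][1] = 8 + 5 = 13, A[2][2] + B[2][1] = 2 + 1 = 3) = 3 (attained at k = 2)
  C[2][2] = min over k of (A[2][0] + B[0][2] = 7 + 1 = 8, A[2][1] + B[1][2] = 8 + 5 = 13, A[2][2] + B[2][2] = 2 + -3 = -1) = -1 (attained at k = 2)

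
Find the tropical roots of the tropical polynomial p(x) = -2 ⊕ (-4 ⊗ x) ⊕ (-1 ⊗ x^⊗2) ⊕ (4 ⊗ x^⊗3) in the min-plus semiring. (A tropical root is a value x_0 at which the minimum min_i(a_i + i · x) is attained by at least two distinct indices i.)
Roots: {-5, -3, 2}

Each tropical root is a break point of the lower envelope of the lines y = a_i + i · x (there are 4 lines, with slopes 0, 1, ..., 3). Only the lines that attain the minimum somewhere contribute to roots; other lines are dominated. Here the surviving (envelope) indices are i = 3, i = 2, i = 1, i = 0.
Intersections between consecutive envelope lines give the roots: for adjacent envelope indices i < j the intersection is x = (a_i − a_j) / (j − i). Reading off the sorted break points: {-5, -3, 2}.
Verification: at each break x_0, at least two indices attain the minimum of min_i(a_i + i · x_0).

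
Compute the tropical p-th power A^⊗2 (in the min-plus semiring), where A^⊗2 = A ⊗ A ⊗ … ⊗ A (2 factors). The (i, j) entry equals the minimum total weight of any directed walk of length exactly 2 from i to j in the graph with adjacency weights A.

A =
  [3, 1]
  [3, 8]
A^⊗2 =
  [4, 4]
  [6, 4]

Each entry (A^⊗2)_ij equals the minimum over all length-2 walks i = v_0 → v_1 → … → v_2 = j of Σ_t A[v_t][v_{t+1}]. For example, for (i, j) = (0, 1) we minimise over 2 possible intermediate vertex sequences; the minimum is 4, attained along the walk 0 → 0 → 1.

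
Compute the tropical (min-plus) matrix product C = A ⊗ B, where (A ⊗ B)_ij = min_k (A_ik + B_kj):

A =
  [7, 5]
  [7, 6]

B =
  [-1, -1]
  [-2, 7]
A ⊗ B =
  [3, 6]
  [4, 6]

Apply the min-plus product entry-by-entry:
  C[0][0] = min over k of (A[0][0] + B[0][0] = 7 + -1 = 6, A[0][1] + B[1][0] = 5 + -2 = 3) = 3 (attained at k = 1)
  C[0][1] = min over k of (A[0][0] + B[0][1] = 7 + -1 = 6, A[0][1] + B[1][1] = 5 + 7 = 12) = 6 (attained at k = 0)
  C[1][0] = min over k of (A[1][0] + B[0][0] = 7 + -1 = 6, A[1][1] + B[1][0] = 6 + -2 = 4) = 4 (attained at k = 1)
  C[1][1] = min over k of (A[1][0] + B[0][1] = 7 + -1 = 6, A[1][1] + B[1][1] = 6 + 7 = 13) = 6 (attained at k = 0)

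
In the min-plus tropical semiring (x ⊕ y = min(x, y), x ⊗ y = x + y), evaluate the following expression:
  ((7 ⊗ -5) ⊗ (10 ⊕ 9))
((7 ⊗ -5) ⊗ (10 ⊕ 9)) = 11

Expand innermost to outermost. Recall ⊕ takes the minimum of its arguments and ⊗ takes their sum. Working out the expression ((7 ⊗ -5) ⊗ (10 ⊕ 9)) gives 11.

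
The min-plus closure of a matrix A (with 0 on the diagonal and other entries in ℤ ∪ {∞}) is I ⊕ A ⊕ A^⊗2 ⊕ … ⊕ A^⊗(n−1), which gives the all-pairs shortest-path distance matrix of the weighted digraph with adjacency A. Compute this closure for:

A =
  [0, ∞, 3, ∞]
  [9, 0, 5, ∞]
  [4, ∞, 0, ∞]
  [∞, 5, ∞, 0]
Closure =
  [0, ∞, 3, ∞]
  [9, 0, 5, ∞]
  [4, ∞, 0, ∞]
  [14, 5, 10, 0]

This is the Floyd-Warshall all-pairs shortest-path computation. For each intermediate vertex k = 0, 1, …, 3, update dist[i][j] ← min(dist[i][j], dist[i][k] + dist[k][j]). The final matrix gives, for each (i, j), the minimum total weight of any directed path from i to j (possibly empty when i = j).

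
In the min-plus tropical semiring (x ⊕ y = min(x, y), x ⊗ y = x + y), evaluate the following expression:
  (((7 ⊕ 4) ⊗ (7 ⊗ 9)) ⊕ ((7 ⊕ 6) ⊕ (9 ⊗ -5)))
(((7 ⊕ 4) ⊗ (7 ⊗ 9)) ⊕ ((7 ⊕ 6) ⊕ (9 ⊗ -5))) = 4

Expand innermost to outermost. Recall ⊕ takes the minimum of its arguments and ⊗ takes their sum. Working out the expression (((7 ⊕ 4) ⊗ (7 ⊗ 9)) ⊕ ((7 ⊕ 6) ⊕ (9 ⊗ -5))) gives 4.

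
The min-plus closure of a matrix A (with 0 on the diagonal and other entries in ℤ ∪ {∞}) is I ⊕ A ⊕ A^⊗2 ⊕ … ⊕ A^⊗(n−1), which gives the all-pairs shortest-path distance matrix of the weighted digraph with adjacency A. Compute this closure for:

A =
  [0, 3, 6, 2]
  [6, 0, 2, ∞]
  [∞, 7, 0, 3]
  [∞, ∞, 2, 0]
Closure =
  [0, 3, 4, 2]
  [6, 0, 2, 5]
  [13, 7, 0, 3]
  [15, 9, 2, 0]

This is the Floyd-Warshall all-pairs shortest-path computation. For each intermediate vertex k = 0, 1, …, 3, update dist[i][j] ← min(dist[i][j], dist[i][k] + dist[k][j]). The final matrix gives, for each (i, j), the minimum total weight of any directed path from i to j (possibly empty when i = j).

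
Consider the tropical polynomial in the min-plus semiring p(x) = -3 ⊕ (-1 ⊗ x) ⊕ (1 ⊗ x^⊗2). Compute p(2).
p(2) = -3

A tropical monomial a ⊗ x^⊗i evaluates to a + i · x. Evaluating each term at x = 2:
  Term 0 contributes -3 + 0 · 2 = -3
  Term 1 contributes -1 + 1 · 2 = 1
  Term 2 contributes 1 + 2 · 2 = 5
p(2) = ⊕ of these = min[-3, 1, 5] = -3.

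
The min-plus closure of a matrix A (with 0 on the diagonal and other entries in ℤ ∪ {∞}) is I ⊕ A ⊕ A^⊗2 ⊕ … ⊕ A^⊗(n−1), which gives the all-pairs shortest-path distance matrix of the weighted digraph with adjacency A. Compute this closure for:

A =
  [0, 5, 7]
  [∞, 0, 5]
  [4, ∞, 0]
Closure =
  [0, 5, 7]
  [9, 0, 5]
  [4, 9, 0]

This is the Floyd-Warshall all-pairs shortest-path computation. For each intermediate vertex k = 0, 1, …, 2, update dist[i][j] ← min(dist[i][j], dist[i][k] + dist[k][j]). The final matrix gives, for each (i, j), the minimum total weight of any directed path from i to j (possibly empty when i = j).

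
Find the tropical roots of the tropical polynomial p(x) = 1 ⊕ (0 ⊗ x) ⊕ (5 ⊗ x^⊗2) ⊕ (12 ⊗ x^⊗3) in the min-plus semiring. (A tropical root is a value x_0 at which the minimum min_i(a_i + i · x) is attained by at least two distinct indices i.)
Roots: {-7, -5, 1}

Each tropical root is a break point of the lower envelope of the lines y = a_i + i · x (there are 4 lines, with slopes 0, 1, ..., 3). Only the lines that attain the minimum somewhere contribute to roots; other lines are dominated. Here the surviving (envelope) indices are i = 3, i = 2, i = 1, i = 0.
Intersections between consecutive envelope lines give the roots: for adjacent envelope indices i < j the intersection is x = (a_i − a_j) / (j − i). Reading off the sorted break points: {-7, -5, 1}.
Verification: at each break x_0, at least two indices attain the minimum of min_i(a_i + i · x_0).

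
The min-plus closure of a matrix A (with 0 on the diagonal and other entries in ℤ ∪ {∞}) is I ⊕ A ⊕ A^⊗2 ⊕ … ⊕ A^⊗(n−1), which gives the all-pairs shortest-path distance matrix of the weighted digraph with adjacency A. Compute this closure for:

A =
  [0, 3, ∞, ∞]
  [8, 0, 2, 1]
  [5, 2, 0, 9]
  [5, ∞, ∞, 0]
Closure =
  [0, 3, 5, 4]
  [6, 0, 2, 1]
  [5, 2, 0, 3]
  [5, 8, 10, 0]

This is the Floyd-Warshall all-pairs shortest-path computation. For each intermediate vertex k = 0, 1, …, 3, update dist[i][j] ← min(dist[i][j], dist[i][k] + dist[k][j]). The final matrix gives, for each (i, j), the minimum total weight of any directed path from i to j (possibly empty when i = j).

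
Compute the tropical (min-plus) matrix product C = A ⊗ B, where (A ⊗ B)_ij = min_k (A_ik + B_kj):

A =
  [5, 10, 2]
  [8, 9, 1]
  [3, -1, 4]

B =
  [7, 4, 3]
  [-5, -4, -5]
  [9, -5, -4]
A ⊗ B =
  [5, -3, -2]
  [4, -4, -3]
  [-6, -5, -6]

Apply the min-plus product entry-by-entry:
  C[0][0] = min over k of (A[0][0] + B[0][0] = 5 + 7 = 12, A[0][1] + B[1][0] = 10 + -5 = 5, A[0][2] + B[2][0] = 2 + 9 = 11) = 5 (attained at k = 1)
  C[0][1] = min over k of (A[0][0] + B[0][1] = 5 + 4 = 9, A[0][1] + B[1][1] = 10 + -4 = 6, A[0][2] + B[2][1] = 2 + -5 = -3) = -3 (attained at k = 2)
  C[0][2] = min over k of (A[0][0] + B[0][2] = 5 + 3 = 8, A[0][1] + B[1][2] = 10 + -5 = 5, A[0][2] + B[2][2] = 2 + -4 = -2) = -2 (attained at k = 2)
  C[1][0] = min over k of (A[1][0] + B[0][0] = 8 + 7 = 15, A[1][1] + B[1][0] = 9 + -5 = 4, A[1][2] + B[2][0] = 1 + 9 = 10) = 4 (attained at k = 1)
  C[1][1] = min over k of (A[1][0] + B[0][1] = 8 + 4 = 12, A[1][1] + B[1][1] = 9 + -4 = 5, A[1][2] + B[2][1] = 1 + -5 = -4) = -4 (attained at k = 2)
  C[1][2] = min over k of (A[1][0] + B[0][2] = 8 + 3 = 11, A[1][1] + B[1][2] = 9 + -5 = 4, A[1][2] + B[2][2] = 1 + -4 = -3) = -3 (attained at k = 2)
  C[2][0] = min over k of (A[2][0] + B[0][0] = 3 + 7 = 10, A[2][1] + B[1][0] = -1 + -5 = -6, A[2][2] + B[2][0] = 4 + 9 = 13) = -6 (attained at k = 1)
  C[2][1] = min over k of (A[2][0] + B[0][1] = 3 + 4 = 7, A[2][1] + B[1][1] = -1 + -4 = -5, A[2][2] + B[2][1] = 4 + -5 = -1) = -5 (attained at k = 1)
  C[2][2] = min over k of (A[2][0] + B[0][2] = 3 + 3 = 6, A[2][1] + B[1][2] = -1 + -5 = -6, A[2][2] + B[2][2] = 4 + -4 = 0) = -6 (attained at k = 1)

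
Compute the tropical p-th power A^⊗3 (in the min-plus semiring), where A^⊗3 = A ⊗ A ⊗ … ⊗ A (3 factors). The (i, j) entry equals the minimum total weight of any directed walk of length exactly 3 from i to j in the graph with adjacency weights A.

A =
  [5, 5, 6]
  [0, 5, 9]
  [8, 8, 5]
A^⊗3 =
  [10, 10, 11]
  [5, 10, 11]
  [13, 13, 14]

Each entry (A^⊗3)_ij equals the minimum over all length-3 walks i = v_0 → v_1 → … → v_3 = j of Σ_t A[v_t][v_{t+1}]. For example, for (i, j) = (0, 2) we minimise over 9 possible intermediate vertex sequences; the minimum is 11, attained along the walk 0 → 1 → 0 → 2.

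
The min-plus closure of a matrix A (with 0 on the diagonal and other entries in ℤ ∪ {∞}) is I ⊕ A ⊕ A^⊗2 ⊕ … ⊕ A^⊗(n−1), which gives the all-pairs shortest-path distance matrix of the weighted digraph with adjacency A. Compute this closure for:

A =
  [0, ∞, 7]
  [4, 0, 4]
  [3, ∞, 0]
Closure =
  [0, ∞, 7]
  [4, 0, 4]
  [3, ∞, 0]

This is the Floyd-Warshall all-pairs shortest-path computation. For each intermediate vertex k = 0, 1, …, 2, update dist[i][j] ← min(dist[i][j], dist[i][k] + dist[k][j]). The final matrix gives, for each (i, j), the minimum total weight of any directed path from i to j (possibly empty when i = j).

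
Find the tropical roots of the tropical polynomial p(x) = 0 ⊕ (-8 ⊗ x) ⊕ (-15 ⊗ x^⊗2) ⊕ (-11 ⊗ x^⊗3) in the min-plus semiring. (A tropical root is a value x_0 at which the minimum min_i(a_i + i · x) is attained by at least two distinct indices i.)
Roots: {-4, 7, 8}

Each tropical root is a break point of the lower envelope of the lines y = a_i + i · x (there are 4 lines, with slopes 0, 1, ..., 3). Only the lines that attain the minimum somewhere contribute to roots; other lines are dominated. Here the surviving (envelope) indices are i = 3, i = 2, i = 1, i = 0.
Intersections between consecutive envelope lines give the roots: for adjacent envelope indices i < j the intersection is x = (a_i − a_j) / (j − i). Reading off the sorted break points: {-4, 7, 8}.
Verification: at each break x_0, at least two indices attain the minimum of min_i(a_i + i · x_0).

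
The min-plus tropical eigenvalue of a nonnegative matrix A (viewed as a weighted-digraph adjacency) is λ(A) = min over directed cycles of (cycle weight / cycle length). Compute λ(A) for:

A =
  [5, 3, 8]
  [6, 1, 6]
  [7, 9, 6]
λ(A) = 1

Enumerate directed cycles and compute their means (weight / length). Sample:
  cycle 0 → 0: weight = 5, length = 1, mean = 5/1 ≈ 5.000
  cycle 1 → 1: weight = 1, length = 1, mean = 1/1 ≈ 1.000
  cycle 2 → 2: weight = 6, length = 1, mean = 6/1 ≈ 6.000
  cycle 0 → 1 → 0: weight = 9, length = 2, mean = 9/2 ≈ 4.500
  cycle 0 → 2 → 0: weight = 15, length = 2, mean = 15/2 ≈ 7.500
  cycle 1 → 0 → 1: weight = 9, length = 2, mean = 9/2 ≈ 4.500
Minimum mean = 1.000, attained e.g. along the cycle 1 → 1 with weight 1 and length 1. So λ(A) = 1/1 = 1.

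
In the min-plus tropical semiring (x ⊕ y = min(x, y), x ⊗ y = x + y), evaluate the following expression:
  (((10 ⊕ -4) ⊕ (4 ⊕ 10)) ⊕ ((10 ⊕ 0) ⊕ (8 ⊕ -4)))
(((10 ⊕ -4) ⊕ (4 ⊕ 10)) ⊕ ((10 ⊕ 0) ⊕ (8 ⊕ -4))) = -4

Expand innermost to outermost. Recall ⊕ takes the minimum of its arguments and ⊗ takes their sum. Working out the expression (((10 ⊕ -4) ⊕ (4 ⊕ 10)) ⊕ ((10 ⊕ 0) ⊕ (8 ⊕ -4))) gives -4.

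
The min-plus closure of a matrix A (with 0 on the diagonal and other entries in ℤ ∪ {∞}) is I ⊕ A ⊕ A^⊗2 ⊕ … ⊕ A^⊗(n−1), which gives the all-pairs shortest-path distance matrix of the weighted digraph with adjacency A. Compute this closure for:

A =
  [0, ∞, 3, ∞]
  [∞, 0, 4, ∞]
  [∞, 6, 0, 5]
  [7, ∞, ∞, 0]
Closure =
  [0, 9, 3, 8]
  [16, 0, 4, 9]
  [12, 6, 0, 5]
  [7, 16, 10, 0]

This is the Floyd-Warshall all-pairs shortest-path computation. For each intermediate vertex k = 0, 1, …, 3, update dist[i][j] ← min(dist[i][j], dist[i][k] + dist[k][j]). The final matrix gives, for each (i, j), the minimum total weight of any directed path from i to j (possibly empty when i = j).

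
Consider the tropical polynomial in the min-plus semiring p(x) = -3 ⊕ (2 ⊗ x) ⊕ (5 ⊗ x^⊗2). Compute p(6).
p(6) = -3

A tropical monomial a ⊗ x^⊗i evaluates to a + i · x. Evaluating each term at x = 6:
  Term 0 contributes -3 + 0 · 6 = -3
  Term 1 contributes 2 + 1 · 6 = 8
  Term 2 contributes 5 + 2 · 6 = 17
p(6) = ⊕ of these = min[-3, 8, 17] = -3.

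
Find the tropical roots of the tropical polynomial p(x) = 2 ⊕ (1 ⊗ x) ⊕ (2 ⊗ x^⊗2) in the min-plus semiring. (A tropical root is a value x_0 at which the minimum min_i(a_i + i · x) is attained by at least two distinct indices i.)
Roots: {-1, 1}

Each tropical root is a break point of the lower envelope of the lines y = a_i + i · x (there are 3 lines, with slopes 0, 1, ..., 2). Only the lines that attain the minimum somewhere contribute to roots; other lines are dominated. Here the surviving (envelope) indices are i = 2, i = 1, i = 0.
Intersections between consecutive envelope lines give the roots: for adjacent envelope indices i < j the intersection is x = (a_i − a_j) / (j − i). Reading off the sorted break points: {-1, 1}.
Verification: at each break x_0, at least two indices attain the minimum of min_i(a_i + i · x_0).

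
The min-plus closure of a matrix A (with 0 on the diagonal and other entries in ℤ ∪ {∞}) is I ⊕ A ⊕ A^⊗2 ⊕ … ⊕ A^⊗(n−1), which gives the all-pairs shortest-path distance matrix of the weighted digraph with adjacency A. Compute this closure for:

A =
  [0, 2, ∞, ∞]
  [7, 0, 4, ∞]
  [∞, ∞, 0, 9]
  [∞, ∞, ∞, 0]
Closure =
  [0, 2, 6, 15]
  [7, 0, 4, 13]
  [∞, ∞, 0, 9]
  [∞, ∞, ∞, 0]

This is the Floyd-Warshall all-pairs shortest-path computation. For each intermediate vertex k = 0, 1, …, 3, update dist[i][j] ← min(dist[i][j], dist[i][k] + dist[k][j]). The final matrix gives, for each (i, j), the minimum total weight of any directed path from i to j (possibly empty when i = j).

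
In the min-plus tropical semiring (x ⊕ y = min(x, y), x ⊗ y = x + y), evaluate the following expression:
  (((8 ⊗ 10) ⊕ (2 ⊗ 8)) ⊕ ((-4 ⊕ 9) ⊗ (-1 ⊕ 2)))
(((8 ⊗ 10) ⊕ (2 ⊗ 8)) ⊕ ((-4 ⊕ 9) ⊗ (-1 ⊕ 2))) = -5

Expand innermost to outermost. Recall ⊕ takes the minimum of its arguments and ⊗ takes their sum. Working out the expression (((8 ⊗ 10) ⊕ (2 ⊗ 8)) ⊕ ((-4 ⊕ 9) ⊗ (-1 ⊕ 2))) gives -5.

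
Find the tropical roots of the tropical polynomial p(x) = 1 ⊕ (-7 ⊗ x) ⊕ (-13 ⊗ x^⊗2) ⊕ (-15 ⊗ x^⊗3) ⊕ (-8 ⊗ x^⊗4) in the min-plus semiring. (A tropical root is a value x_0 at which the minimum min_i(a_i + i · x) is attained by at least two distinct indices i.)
Roots: {-7, 2, 6, 8}

Each tropical root is a break point of the lower envelope of the lines y = a_i + i · x (there are 5 lines, with slopes 0, 1, ..., 4). Only the lines that attain the minimum somewhere contribute to roots; other lines are dominated. Here the surviving (envelope) indices are i = 4, i = 3, i = 2, i = 1, i = 0.
Intersections between consecutive envelope lines give the roots: for adjacent envelope indices i < j the intersection is x = (a_i − a_j) / (j − i). Reading off the sorted break points: {-7, 2, 6, 8}.
Verification: at each break x_0, at least two indices attain the minimum of min_i(a_i + i · x_0).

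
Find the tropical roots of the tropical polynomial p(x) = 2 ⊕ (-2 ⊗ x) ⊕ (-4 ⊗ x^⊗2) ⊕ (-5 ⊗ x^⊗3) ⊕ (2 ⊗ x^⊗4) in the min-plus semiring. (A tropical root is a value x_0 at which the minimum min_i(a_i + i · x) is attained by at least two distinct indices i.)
Roots: {-7, 1, 2, 4}

Each tropical root is a break point of the lower envelope of the lines y = a_i + i · x (there are 5 lines, with slopes 0, 1, ..., 4). Only the lines that attain the minimum somewhere contribute to roots; other lines are dominated. Here the surviving (envelope) indices are i = 4, i = 3, i = 2, i = 1, i = 0.
Intersections between consecutive envelope lines give the roots: for adjacent envelope indices i < j the intersection is x = (a_i − a_j) / (j − i). Reading off the sorted break points: {-7, 1, 2, 4}.
Verification: at each break x_0, at least two indices attain the minimum of min_i(a_i + i · x_0).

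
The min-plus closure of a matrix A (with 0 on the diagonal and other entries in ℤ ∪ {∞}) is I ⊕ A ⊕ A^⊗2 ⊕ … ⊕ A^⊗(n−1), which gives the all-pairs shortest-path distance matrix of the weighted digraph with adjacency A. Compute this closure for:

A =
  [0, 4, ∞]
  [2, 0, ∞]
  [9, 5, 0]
Closure =
  [0, 4, ∞]
  [2, 0, ∞]
  [7, 5, 0]

This is the Floyd-Warshall all-pairs shortest-path computation. For each intermediate vertex k = 0, 1, …, 2, update dist[i][j] ← min(dist[i][j], dist[i][k] + dist[k][j]). The final matrix gives, for each (i, j), the minimum total weight of any directed path from i to j (possibly empty when i = j).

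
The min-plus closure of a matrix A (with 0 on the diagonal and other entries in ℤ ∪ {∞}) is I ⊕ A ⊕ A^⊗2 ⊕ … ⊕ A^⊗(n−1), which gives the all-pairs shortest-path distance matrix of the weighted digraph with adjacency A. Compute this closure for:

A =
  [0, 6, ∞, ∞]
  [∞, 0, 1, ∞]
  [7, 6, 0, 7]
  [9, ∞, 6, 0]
Closure =
  [0, 6, 7, 14]
  [8, 0, 1, 8]
  [7, 6, 0, 7]
  [9, 12, 6, 0]

This is the Floyd-Warshall all-pairs shortest-path computation. For each intermediate vertex k = 0, 1, …, 3, update dist[i][j] ← min(dist[i][j], dist[i][k] + dist[k][j]). The final matrix gives, for each (i, j), the minimum total weight of any directed path from i to j (possibly empty when i = j).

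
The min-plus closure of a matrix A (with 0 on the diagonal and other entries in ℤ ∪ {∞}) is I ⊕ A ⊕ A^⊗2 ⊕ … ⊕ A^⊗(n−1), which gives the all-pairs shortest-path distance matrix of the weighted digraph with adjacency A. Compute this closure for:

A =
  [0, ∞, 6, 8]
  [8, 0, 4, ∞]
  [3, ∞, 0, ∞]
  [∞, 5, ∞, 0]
Closure =
  [0, 13, 6, 8]
  [7, 0, 4, 15]
  [3, 16, 0, 11]
  [12, 5, 9, 0]

This is the Floyd-Warshall all-pairs shortest-path computation. For each intermediate vertex k = 0, 1, …, 3, update dist[i][j] ← min(dist[i][j], dist[i][k] + dist[k][j]). The final matrix gives, for each (i, j), the minimum total weight of any directed path from i to j (possibly empty when i = j).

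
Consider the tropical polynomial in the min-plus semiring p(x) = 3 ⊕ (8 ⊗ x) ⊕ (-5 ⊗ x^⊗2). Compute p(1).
p(1) = -3

A tropical monomial a ⊗ x^⊗i evaluates to a + i · x. Evaluating each term at x = 1:
  Term 0 contributes 3 + 0 · 1 = 3
  Term 1 contributes 8 + 1 · 1 = 9
  Term 2 contributes -5 + 2 · 1 = -3
p(1) = ⊕ of these = min[3, 9, -3] = -3.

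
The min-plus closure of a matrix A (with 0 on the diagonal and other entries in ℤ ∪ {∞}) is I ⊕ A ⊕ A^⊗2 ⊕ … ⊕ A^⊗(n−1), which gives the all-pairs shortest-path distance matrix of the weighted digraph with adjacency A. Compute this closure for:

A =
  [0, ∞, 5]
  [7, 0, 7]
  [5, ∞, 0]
Closure =
  [0, ∞, 5]
  [7, 0, 7]
  [5, ∞, 0]

This is the Floyd-Warshall all-pairs shortest-path computation. For each intermediate vertex k = 0, 1, …, 2, update dist[i][j] ← min(dist[i][j], dist[i][k] + dist[k][j]). The final matrix gives, for each (i, j), the minimum total weight of any directed path from i to j (possibly empty when i = j).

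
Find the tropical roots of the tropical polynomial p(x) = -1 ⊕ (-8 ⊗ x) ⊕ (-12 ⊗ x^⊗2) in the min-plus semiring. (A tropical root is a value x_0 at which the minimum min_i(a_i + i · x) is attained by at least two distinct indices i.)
Roots: {4, 7}

Each tropical root is a break point of the lower envelope of the lines y = a_i + i · x (there are 3 lines, with slopes 0, 1, ..., 2). Only the lines that attain the minimum somewhere contribute to roots; other lines are dominated. Here the surviving (envelope) indices are i = 2, i = 1, i = 0.
Intersections between consecutive envelope lines give the roots: for adjacent envelope indices i < j the intersection is x = (a_i − a_j) / (j − i). Reading off the sorted break points: {4, 7}.
Verification: at each break x_0, at least two indices attain the minimum of min_i(a_i + i · x_0).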